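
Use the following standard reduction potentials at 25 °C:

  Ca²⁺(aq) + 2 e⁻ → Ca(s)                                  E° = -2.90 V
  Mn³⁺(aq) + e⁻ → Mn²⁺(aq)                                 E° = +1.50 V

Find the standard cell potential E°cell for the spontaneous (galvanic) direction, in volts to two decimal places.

The Mn³⁺/Mn²⁺ couple has the higher reduction potential, so it is the cathode; Ca²⁺/Ca is oxidised at the anode.
E°cell = E°(cathode) − E°(anode) = (+1.50) − (-2.90) = +4.40 V.
Since E°cell > 0, the reaction is spontaneous under standard conditions.

+4.40 V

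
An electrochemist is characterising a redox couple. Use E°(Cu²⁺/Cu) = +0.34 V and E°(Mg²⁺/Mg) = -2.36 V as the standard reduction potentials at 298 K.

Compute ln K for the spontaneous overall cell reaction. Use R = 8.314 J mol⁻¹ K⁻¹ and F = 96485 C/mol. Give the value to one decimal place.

210.3

Cathode: Cu²⁺/Cu; anode: Mg²⁺/Mg. E°cell = (+0.34) − (-2.36) = +2.70 V, with n = 2.
ΔG° = −nFE° = −RT ln K, so ln K = nFE°/(RT) = (2)(96485)(+2.70) / ((8.314)(298)) = 210.294.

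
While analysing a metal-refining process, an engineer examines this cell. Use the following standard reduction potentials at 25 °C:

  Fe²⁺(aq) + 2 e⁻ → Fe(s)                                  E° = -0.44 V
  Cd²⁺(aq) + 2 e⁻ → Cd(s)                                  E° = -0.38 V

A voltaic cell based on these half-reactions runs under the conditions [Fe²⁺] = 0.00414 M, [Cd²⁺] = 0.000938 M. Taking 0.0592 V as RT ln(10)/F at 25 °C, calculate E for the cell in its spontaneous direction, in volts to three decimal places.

+0.041 V

Cd²⁺/Cd is the cathode (higher E°), Fe²⁺/Fe the anode: E°cell = -0.38 − (-0.44) = +0.06 V, n = 2.
Overall: Cd²⁺(aq) + Fe(s) → Cd(s) + Fe²⁺(aq)
Q = [Fe²⁺] / ([Cd²⁺]); log Q = 0.645.
E = E° − (0.0592/n) log Q = +0.06 − (0.0592/2)(0.645) = +0.041 V.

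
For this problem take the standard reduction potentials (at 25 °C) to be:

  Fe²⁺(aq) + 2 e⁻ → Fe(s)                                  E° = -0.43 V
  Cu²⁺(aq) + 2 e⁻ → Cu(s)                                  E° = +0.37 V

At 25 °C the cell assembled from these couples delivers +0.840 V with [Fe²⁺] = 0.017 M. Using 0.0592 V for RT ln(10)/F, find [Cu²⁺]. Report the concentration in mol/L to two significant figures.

Cu²⁺/Cu is the cathode, Fe²⁺/Fe the anode: E°cell = +0.80 V, n = 2.
Overall reaction: Cu²⁺(aq) + Fe(s) → Cu(s) + Fe²⁺(aq); Q = [Fe²⁺]^1/[Cu²⁺]^1.
From E = E° − (0.0592/n) log Q: log Q = (E° − E)·n/0.0592 = (+0.80 − (+0.840))·2/0.0592 = -1.3514.
So 1·log[Cu²⁺] = 1·log(0.017) − log Q = -1.7696 − (-1.3514) = -0.4182; [Cu²⁺] = 10^(-0.4182) ≈ 0.38 M.

0.38 M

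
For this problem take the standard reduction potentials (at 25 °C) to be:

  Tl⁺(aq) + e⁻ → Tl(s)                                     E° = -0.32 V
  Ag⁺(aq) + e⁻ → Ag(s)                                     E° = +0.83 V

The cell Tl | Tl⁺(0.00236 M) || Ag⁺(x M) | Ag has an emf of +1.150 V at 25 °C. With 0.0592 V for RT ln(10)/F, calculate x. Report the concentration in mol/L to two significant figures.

0.0024 M

Ag⁺/Ag is the cathode, Tl⁺/Tl the anode: E°cell = +1.15 V, n = 1.
Overall reaction: Ag⁺(aq) + Tl(s) → Ag(s) + Tl⁺(aq); Q = [Tl⁺]^1/[Ag⁺]^1.
From E = E° − (0.0592/n) log Q: log Q = (E° − E)·n/0.0592 = (+1.15 − (+1.150))·1/0.0592 = 0.0000.
So 1·log[Ag⁺] = 1·log(0.00236) − log Q = -2.6271 − (0.0000) = -2.6271; [Ag⁺] = 10^(-2.6271) ≈ 0.0024 M.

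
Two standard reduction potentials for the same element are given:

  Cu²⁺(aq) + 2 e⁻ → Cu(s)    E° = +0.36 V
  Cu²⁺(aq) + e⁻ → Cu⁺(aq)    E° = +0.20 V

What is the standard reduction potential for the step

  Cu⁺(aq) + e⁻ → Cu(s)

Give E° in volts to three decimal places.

+0.520 V

Sequential free energies add, so n₃E°₃ = n₁E°₁ + n₂E°₂.
With n₃ = 2, and the known step contributing 1×(+0.20) V, the unknown satisfies 1·E° = 2×(+0.36) − 1×(+0.20) = +0.520.
E° = +0.520 / 1 = +0.520 V.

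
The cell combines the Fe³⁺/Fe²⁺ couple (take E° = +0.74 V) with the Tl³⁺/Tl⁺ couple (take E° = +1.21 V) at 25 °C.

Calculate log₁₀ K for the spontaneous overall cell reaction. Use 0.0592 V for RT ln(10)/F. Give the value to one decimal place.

Cathode: Tl³⁺/Tl⁺; anode: Fe³⁺/Fe²⁺. E°cell = +0.47 V, n = 2.
log K = nE°cell / 0.0592 = (2)(+0.47) / 0.0592 = 15.9.

15.9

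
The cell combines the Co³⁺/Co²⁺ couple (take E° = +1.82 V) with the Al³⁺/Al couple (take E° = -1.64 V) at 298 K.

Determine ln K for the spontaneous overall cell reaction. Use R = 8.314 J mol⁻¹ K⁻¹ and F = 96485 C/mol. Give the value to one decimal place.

Cathode: Co³⁺/Co²⁺; anode: Al³⁺/Al. E°cell = (+1.82) − (-1.64) = +3.46 V, with n = 3.
ΔG° = −nFE° = −RT ln K, so ln K = nFE°/(RT) = (3)(96485)(+3.46) / ((8.314)(298)) = 404.232.

404.2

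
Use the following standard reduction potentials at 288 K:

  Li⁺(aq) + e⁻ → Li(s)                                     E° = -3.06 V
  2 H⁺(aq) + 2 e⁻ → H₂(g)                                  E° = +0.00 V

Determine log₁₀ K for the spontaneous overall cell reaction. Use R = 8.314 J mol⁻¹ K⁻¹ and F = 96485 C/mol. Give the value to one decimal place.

Cathode: H⁺/H₂; anode: Li⁺/Li. E°cell = (+0.00) − (-3.06) = +3.06 V, with n = 2.
ΔG° = −nFE° = −RT ln K, so ln K = nFE°/(RT) = (2)(96485)(+3.06) / ((8.314)(288)) = 246.609.
log₁₀ K = 246.609 / ln 10 = 107.1.

107.1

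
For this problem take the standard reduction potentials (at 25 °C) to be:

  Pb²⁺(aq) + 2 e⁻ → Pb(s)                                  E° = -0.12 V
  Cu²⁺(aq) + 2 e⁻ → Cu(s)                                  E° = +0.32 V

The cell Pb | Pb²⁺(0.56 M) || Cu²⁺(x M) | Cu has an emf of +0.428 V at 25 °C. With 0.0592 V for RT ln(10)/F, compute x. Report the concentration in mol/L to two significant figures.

0.22 M

Cu²⁺/Cu is the cathode, Pb²⁺/Pb the anode: E°cell = +0.44 V, n = 2.
Overall reaction: Cu²⁺(aq) + Pb(s) → Cu(s) + Pb²⁺(aq); Q = [Pb²⁺]^1/[Cu²⁺]^1.
From E = E° − (0.0592/n) log Q: log Q = (E° − E)·n/0.0592 = (+0.44 − (+0.428))·2/0.0592 = 0.4054.
So 1·log[Cu²⁺] = 1·log(0.56) − log Q = -0.2518 − (0.4054) = -0.6572; [Cu²⁺] = 10^(-0.6572) ≈ 0.22 M.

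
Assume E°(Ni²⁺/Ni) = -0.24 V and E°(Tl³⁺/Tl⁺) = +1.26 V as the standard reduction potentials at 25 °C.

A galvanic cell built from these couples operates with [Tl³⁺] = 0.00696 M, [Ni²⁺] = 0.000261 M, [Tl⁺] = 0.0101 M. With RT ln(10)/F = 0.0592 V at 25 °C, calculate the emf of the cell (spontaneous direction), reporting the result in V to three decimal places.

Tl³⁺/Tl⁺ is the cathode (higher E°), Ni²⁺/Ni the anode: E°cell = +1.26 − (-0.24) = +1.50 V, n = 2.
Overall: Tl³⁺(aq) + Ni(s) → Tl⁺(aq) + Ni²⁺(aq)
Q = [Tl⁺]·[Ni²⁺] / ([Tl³⁺]); log Q = -3.422.
E = E° − (0.0592/n) log Q = +1.50 − (0.0592/2)(-3.422) = +1.601 V.

+1.601 V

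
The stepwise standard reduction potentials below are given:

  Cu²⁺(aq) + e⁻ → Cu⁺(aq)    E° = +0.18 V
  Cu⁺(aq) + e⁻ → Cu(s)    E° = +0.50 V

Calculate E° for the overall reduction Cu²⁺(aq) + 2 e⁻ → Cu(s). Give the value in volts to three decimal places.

Since ΔG° = −nFE° is additive over sequential reductions, n₃E°₃ = n₁E°₁ + n₂E°₂.
E°₃ = (1×+0.18 + 1×+0.50) / 2 = (+0.680) / 2 = +0.340 V.

+0.340 V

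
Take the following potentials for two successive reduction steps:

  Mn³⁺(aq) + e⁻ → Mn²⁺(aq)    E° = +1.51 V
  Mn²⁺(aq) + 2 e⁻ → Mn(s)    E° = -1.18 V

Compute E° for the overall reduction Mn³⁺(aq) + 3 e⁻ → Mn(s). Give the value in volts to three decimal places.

Standard free energies of sequential steps add: ΔG°₃ = ΔG°₁ + ΔG°₂, so n₃E°₃ = n₁E°₁ + n₂E°₂.
E°₃ = (1×+1.51 + 2×-1.18) / 3 = (-0.850) / 3 = -0.283 V.

-0.283 V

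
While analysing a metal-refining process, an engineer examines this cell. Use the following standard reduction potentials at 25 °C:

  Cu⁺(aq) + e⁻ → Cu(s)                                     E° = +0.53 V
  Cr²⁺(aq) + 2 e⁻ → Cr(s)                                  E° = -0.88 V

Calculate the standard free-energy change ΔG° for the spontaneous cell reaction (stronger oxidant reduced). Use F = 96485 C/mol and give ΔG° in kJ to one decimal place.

Cu⁺/Cu (E° = +0.53 V) is the cathode; Cr²⁺/Cr (E° = -0.88 V) is the anode, so E°cell = +1.41 V.
Balancing electrons gives n = 2 (lcm of 1 and 2).
ΔG° = −nFE° = −(2)(96485)(+1.41) = -272,088 J = -272.1 kJ.

-272.1 kJ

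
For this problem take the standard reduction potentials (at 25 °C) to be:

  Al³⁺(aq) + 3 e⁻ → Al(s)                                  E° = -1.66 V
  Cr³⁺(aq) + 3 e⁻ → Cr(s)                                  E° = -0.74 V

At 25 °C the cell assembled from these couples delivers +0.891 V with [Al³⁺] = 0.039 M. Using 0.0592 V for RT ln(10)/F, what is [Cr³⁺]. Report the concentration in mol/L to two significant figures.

0.0013 M

Cr³⁺/Cr is the cathode, Al³⁺/Al the anode: E°cell = +0.92 V, n = 3.
Overall reaction: Cr³⁺(aq) + Al(s) → Cr(s) + Al³⁺(aq); Q = [Al³⁺]^1/[Cr³⁺]^1.
From E = E° − (0.0592/n) log Q: log Q = (E° − E)·n/0.0592 = (+0.92 − (+0.891))·3/0.0592 = 1.4696.
So 1·log[Cr³⁺] = 1·log(0.039) − log Q = -1.4089 − (1.4696) = -2.8785; [Cr³⁺] = 10^(-2.8785) ≈ 0.0013 M.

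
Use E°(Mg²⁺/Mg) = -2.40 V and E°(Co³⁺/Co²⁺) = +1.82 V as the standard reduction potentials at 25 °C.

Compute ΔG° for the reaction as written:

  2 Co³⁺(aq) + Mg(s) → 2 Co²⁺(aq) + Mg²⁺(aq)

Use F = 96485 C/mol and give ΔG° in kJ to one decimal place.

As written, Co³⁺/Co²⁺ is reduced (cathode) and Mg²⁺/Mg is oxidised (anode), so E°cell = (+1.82) − (-2.40) = +4.22 V.
Balancing electrons gives n = 2.
ΔG° = −nFE° = −(2)(96485)(+4.22) = -814,333 J = -814.3 kJ.

-814.3 kJ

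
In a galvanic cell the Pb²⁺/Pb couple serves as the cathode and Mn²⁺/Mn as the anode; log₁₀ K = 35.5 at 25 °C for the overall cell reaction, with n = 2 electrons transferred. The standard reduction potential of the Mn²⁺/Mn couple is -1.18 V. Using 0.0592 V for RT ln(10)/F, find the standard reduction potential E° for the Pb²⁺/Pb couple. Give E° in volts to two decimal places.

E°cell = (0.0592/n)·log K = (0.0592/2)(35.5) = +1.051 V.
Since Pb²⁺/Pb is the cathode and Mn²⁺/Mn the anode, E°cell = E°(Pb²⁺/Pb) − E°(Mn²⁺/Mn).
So E°(Pb²⁺/Pb) = E°cell + E°(Mn²⁺/Mn) = +1.051 + (-1.18) = -0.13 V.

-0.13 V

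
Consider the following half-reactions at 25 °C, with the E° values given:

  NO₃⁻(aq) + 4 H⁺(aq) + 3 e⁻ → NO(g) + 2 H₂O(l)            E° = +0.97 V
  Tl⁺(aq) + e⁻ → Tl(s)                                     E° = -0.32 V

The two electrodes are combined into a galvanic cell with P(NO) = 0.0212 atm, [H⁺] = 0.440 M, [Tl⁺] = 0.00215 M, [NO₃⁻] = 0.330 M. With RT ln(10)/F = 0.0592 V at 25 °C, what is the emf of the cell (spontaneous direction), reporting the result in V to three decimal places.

+1.443 V

NO₃⁻/NO is the cathode (higher E°), Tl⁺/Tl the anode: E°cell = +0.97 − (-0.32) = +1.29 V, n = 3.
Overall: NO₃⁻(aq) + 4 H⁺(aq) + 3 Tl(s) → NO(g) + 2 H₂O(l) + 3 Tl⁺(aq)
Q = P(NO)·[Tl⁺]^3 / ([NO₃⁻]·[H⁺]^4); log Q = -7.769.
E = E° − (0.0592/n) log Q = +1.29 − (0.0592/3)(-7.769) = +1.443 V.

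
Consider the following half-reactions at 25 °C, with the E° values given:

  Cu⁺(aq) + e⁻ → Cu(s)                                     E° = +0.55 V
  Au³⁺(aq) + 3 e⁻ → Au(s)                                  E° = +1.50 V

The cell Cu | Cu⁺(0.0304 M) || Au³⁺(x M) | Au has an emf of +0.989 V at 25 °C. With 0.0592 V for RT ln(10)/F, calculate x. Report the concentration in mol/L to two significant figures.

Au³⁺/Au is the cathode, Cu⁺/Cu the anode: E°cell = +0.95 V, n = 3.
Overall reaction: Au³⁺(aq) + 3 Cu(s) → Au(s) + 3 Cu⁺(aq); Q = [Cu⁺]^3/[Au³⁺]^1.
From E = E° − (0.0592/n) log Q: log Q = (E° − E)·n/0.0592 = (+0.95 − (+0.989))·3/0.0592 = -1.9764.
So 1·log[Au³⁺] = 3·log(0.0304) − log Q = -4.5514 − (-1.9764) = -2.5750; [Au³⁺] = 10^(-2.5750) ≈ 0.0027 M.

0.0027 M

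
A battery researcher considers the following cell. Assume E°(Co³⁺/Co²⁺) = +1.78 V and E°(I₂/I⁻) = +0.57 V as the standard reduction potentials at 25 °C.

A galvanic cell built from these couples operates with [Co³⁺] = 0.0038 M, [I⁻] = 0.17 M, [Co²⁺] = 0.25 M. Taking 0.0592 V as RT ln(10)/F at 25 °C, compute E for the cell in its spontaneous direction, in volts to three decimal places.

Co³⁺/Co²⁺ is the cathode (higher E°), I₂/I⁻ the anode: E°cell = +1.78 − (+0.57) = +1.21 V, n = 2.
Overall: 2 Co³⁺(aq) + 2 I⁻(aq) → 2 Co²⁺(aq) + I₂(s)
Q = [Co²⁺]^2 / ([Co³⁺]^2·[I⁻]^2); log Q = 5.175.
E = E° − (0.0592/n) log Q = +1.21 − (0.0592/2)(5.175) = +1.057 V.

+1.057 V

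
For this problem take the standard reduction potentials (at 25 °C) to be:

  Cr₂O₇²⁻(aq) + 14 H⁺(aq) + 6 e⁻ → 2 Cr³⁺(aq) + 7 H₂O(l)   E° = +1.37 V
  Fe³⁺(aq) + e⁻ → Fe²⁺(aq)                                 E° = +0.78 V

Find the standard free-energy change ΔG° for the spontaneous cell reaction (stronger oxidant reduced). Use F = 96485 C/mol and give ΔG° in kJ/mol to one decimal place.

Cr₂O₇²⁻/Cr³⁺ (E° = +1.37 V) is the cathode; Fe³⁺/Fe²⁺ (E° = +0.78 V) is the anode, so E°cell = +0.59 V.
Balancing electrons gives n = 6 (lcm of 6 and 1).
ΔG° = −nFE° = −(6)(96485)(+0.59) = -341,557 J = -341.6 kJ/mol.

-341.6 kJ/mol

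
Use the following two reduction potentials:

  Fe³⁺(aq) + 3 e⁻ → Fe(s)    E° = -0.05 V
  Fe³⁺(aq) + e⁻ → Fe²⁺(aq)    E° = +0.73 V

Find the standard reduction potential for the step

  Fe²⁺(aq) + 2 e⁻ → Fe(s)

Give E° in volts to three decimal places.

-0.440 V

Sequential free energies add, so n₃E°₃ = n₁E°₁ + n₂E°₂.
With n₃ = 3, and the known step contributing 1×(+0.73) V, the unknown satisfies 2·E° = 3×(-0.05) − 1×(+0.73) = -0.880.
E° = -0.880 / 2 = -0.440 V.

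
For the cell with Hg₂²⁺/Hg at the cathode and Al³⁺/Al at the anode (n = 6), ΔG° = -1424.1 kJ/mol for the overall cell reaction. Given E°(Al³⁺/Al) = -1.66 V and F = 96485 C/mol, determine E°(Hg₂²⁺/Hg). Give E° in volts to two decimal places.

E°cell = −ΔG°/(nF) = −(-1424.1×10³)/((6)(96485)) = +2.460 V.
Since Hg₂²⁺/Hg is the cathode and Al³⁺/Al the anode, E°cell = E°(Hg₂²⁺/Hg) − E°(Al³⁺/Al).
So E°(Hg₂²⁺/Hg) = E°cell + E°(Al³⁺/Al) = +2.460 + (-1.66) = +0.80 V.

+0.80 V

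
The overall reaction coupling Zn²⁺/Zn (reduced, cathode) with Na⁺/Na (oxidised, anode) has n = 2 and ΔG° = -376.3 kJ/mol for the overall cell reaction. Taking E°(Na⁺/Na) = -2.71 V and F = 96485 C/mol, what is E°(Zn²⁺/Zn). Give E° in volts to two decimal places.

-0.76 V

E°cell = −ΔG°/(nF) = −(-376.3×10³)/((2)(96485)) = +1.950 V.
Since Zn²⁺/Zn is the cathode and Na⁺/Na the anode, E°cell = E°(Zn²⁺/Zn) − E°(Na⁺/Na).
So E°(Zn²⁺/Zn) = E°cell + E°(Na⁺/Na) = +1.950 + (-2.71) = -0.76 V.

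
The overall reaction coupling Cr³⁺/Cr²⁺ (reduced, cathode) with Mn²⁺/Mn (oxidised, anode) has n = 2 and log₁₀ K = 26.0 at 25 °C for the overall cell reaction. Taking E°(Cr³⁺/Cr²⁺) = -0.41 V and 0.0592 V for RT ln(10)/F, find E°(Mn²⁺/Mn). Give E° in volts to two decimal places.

-1.18 V

E°cell = (0.0592/n)·log K = (0.0592/2)(26.0) = +0.770 V.
Since Cr³⁺/Cr²⁺ is the cathode and Mn²⁺/Mn the anode, E°cell = E°(Cr³⁺/Cr²⁺) − E°(Mn²⁺/Mn).
So E°(Mn²⁺/Mn) = E°(Cr³⁺/Cr²⁺) − E°cell = (-0.41) − (+0.770) = -1.18 V.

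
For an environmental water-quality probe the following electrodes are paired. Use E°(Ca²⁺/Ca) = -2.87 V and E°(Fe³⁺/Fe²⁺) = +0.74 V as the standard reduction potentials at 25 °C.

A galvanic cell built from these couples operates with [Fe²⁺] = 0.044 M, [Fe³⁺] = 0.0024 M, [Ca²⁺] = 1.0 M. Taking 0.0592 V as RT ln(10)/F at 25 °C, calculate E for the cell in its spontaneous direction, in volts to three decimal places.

+3.535 V

Fe³⁺/Fe²⁺ is the cathode (higher E°), Ca²⁺/Ca the anode: E°cell = +0.74 − (-2.87) = +3.61 V, n = 2.
Overall: 2 Fe³⁺(aq) + Ca(s) → 2 Fe²⁺(aq) + Ca²⁺(aq)
Q = [Fe²⁺]^2·[Ca²⁺] / ([Fe³⁺]^2); log Q = 2.526.
E = E° − (0.0592/n) log Q = +3.61 − (0.0592/2)(2.526) = +3.535 V.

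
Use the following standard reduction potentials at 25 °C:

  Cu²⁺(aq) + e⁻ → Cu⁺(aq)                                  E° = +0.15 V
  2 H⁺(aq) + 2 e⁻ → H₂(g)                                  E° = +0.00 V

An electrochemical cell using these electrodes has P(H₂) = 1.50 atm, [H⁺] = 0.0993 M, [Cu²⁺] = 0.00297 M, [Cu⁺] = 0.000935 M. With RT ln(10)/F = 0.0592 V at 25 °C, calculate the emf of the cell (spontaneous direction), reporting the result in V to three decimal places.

+0.244 V

Cu²⁺/Cu⁺ is the cathode (higher E°), H⁺/H₂ the anode: E°cell = +0.15 − (+0.00) = +0.15 V, n = 2.
Overall: 2 Cu²⁺(aq) + H₂(g) → 2 Cu⁺(aq) + 2 H⁺(aq)
Q = [Cu⁺]^2·[H⁺]^2 / ([Cu²⁺]^2·P(H₂)); log Q = -3.186.
E = E° − (0.0592/n) log Q = +0.15 − (0.0592/2)(-3.186) = +0.244 V.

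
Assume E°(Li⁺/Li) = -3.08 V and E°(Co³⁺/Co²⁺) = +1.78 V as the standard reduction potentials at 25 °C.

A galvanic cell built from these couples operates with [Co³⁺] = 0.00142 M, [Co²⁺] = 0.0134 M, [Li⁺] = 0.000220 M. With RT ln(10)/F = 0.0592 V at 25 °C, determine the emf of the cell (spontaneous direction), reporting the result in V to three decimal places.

Co³⁺/Co²⁺ is the cathode (higher E°), Li⁺/Li the anode: E°cell = +1.78 − (-3.08) = +4.86 V, n = 1.
Overall: Co³⁺(aq) + Li(s) → Co²⁺(aq) + Li⁺(aq)
Q = [Co²⁺]·[Li⁺] / ([Co³⁺]); log Q = -2.683.
E = E° − (0.0592/n) log Q = +4.86 − (0.0592/1)(-2.683) = +5.019 V.

+5.019 V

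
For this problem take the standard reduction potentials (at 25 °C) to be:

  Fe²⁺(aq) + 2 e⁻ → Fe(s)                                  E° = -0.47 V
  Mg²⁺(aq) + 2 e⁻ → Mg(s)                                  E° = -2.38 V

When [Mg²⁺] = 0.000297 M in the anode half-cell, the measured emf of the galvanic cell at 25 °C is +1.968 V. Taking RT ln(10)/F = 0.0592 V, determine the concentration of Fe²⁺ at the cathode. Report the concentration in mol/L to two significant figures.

Fe²⁺/Fe is the cathode, Mg²⁺/Mg the anode: E°cell = +1.91 V, n = 2.
Overall reaction: Fe²⁺(aq) + Mg(s) → Fe(s) + Mg²⁺(aq); Q = [Mg²⁺]^1/[Fe²⁺]^1.
From E = E° − (0.0592/n) log Q: log Q = (E° − E)·n/0.0592 = (+1.91 − (+1.968))·2/0.0592 = -1.9595.
So 1·log[Fe²⁺] = 1·log(0.000297) − log Q = -3.5272 − (-1.9595) = -1.5677; [Fe²⁺] = 10^(-1.5677) ≈ 0.027 M.

0.027 M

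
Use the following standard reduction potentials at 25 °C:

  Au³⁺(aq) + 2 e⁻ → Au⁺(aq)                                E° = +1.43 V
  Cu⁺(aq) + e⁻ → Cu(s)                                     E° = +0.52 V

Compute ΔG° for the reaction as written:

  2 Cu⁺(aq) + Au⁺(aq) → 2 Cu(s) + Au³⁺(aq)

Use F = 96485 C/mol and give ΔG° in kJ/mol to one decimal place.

As written, Cu⁺/Cu is reduced (cathode) and Au³⁺/Au⁺ is oxidised (anode), so E°cell = (+0.52) − (+1.43) = -0.91 V.
Balancing electrons gives n = 2.
ΔG° = −nFE° = −(2)(96485)(-0.91) = 175,603 J = +175.6 kJ/mol.

+175.6 kJ/mol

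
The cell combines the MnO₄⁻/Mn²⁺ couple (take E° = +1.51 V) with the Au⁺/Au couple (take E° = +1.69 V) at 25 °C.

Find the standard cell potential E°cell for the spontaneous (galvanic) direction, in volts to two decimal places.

+0.18 V

The Au⁺/Au couple has the higher reduction potential, so it is the cathode; MnO₄⁻/Mn²⁺ is oxidised at the anode.
E°cell = E°(cathode) − E°(anode) = (+1.69) − (+1.51) = +0.18 V.
Since E°cell > 0, the reaction is spontaneous under standard conditions.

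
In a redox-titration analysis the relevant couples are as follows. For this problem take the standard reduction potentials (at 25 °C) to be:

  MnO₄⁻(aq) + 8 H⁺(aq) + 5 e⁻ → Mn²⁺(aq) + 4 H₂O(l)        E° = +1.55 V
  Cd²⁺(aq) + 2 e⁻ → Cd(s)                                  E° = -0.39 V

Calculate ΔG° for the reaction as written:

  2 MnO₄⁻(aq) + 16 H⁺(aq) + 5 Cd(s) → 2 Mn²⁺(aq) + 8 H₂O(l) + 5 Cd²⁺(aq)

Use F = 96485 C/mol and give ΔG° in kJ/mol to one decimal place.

As written, MnO₄⁻/Mn²⁺ is reduced (cathode) and Cd²⁺/Cd is oxidised (anode), so E°cell = (+1.55) − (-0.39) = +1.94 V.
Balancing electrons gives n = 10.
ΔG° = −nFE° = −(10)(96485)(+1.94) = -1,871,809 J = -1871.8 kJ/mol.

-1871.8 kJ/mol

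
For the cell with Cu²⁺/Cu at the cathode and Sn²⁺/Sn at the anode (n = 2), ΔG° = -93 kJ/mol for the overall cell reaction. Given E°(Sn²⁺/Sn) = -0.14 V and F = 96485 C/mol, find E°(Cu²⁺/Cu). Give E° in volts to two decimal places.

+0.34 V

E°cell = −ΔG°/(nF) = −(-93×10³)/((2)(96485)) = +0.482 V.
Since Cu²⁺/Cu is the cathode and Sn²⁺/Sn the anode, E°cell = E°(Cu²⁺/Cu) − E°(Sn²⁺/Sn).
So E°(Cu²⁺/Cu) = E°cell + E°(Sn²⁺/Sn) = +0.482 + (-0.14) = +0.34 V.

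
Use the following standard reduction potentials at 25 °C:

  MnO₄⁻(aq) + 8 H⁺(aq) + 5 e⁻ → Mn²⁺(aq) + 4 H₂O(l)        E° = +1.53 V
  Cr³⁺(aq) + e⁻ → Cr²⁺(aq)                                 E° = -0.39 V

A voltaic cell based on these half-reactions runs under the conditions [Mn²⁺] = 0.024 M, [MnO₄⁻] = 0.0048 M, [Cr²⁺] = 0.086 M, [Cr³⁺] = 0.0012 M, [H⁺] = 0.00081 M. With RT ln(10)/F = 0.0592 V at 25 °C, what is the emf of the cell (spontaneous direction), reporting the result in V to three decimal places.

MnO₄⁻/Mn²⁺ is the cathode (higher E°), Cr³⁺/Cr²⁺ the anode: E°cell = +1.53 − (-0.39) = +1.92 V, n = 5.
Overall: MnO₄⁻(aq) + 8 H⁺(aq) + 5 Cr²⁺(aq) → Mn²⁺(aq) + 4 H₂O(l) + 5 Cr³⁺(aq)
Q = [Mn²⁺]·[Cr³⁺]^5 / ([MnO₄⁻]·[H⁺]^8·[Cr²⁺]^5); log Q = 16.155.
E = E° − (0.0592/n) log Q = +1.92 − (0.0592/5)(16.155) = +1.729 V.

+1.729 V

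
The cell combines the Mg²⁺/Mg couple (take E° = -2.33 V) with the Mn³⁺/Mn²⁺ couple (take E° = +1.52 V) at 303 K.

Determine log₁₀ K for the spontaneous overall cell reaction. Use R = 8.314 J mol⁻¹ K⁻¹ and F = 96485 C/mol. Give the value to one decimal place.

128.1

Cathode: Mn³⁺/Mn²⁺; anode: Mg²⁺/Mg. E°cell = (+1.52) − (-2.33) = +3.85 V, with n = 2.
ΔG° = −nFE° = −RT ln K, so ln K = nFE°/(RT) = (2)(96485)(+3.85) / ((8.314)(303)) = 294.916.
log₁₀ K = 294.916 / ln 10 = 128.1.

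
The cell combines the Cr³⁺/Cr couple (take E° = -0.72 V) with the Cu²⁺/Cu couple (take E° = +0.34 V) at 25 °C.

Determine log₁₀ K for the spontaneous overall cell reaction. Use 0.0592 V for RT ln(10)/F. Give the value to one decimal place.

107.4

Cathode: Cu²⁺/Cu; anode: Cr³⁺/Cr. E°cell = +1.06 V, n = 6.
log K = nE°cell / 0.0592 = (6)(+1.06) / 0.0592 = 107.4.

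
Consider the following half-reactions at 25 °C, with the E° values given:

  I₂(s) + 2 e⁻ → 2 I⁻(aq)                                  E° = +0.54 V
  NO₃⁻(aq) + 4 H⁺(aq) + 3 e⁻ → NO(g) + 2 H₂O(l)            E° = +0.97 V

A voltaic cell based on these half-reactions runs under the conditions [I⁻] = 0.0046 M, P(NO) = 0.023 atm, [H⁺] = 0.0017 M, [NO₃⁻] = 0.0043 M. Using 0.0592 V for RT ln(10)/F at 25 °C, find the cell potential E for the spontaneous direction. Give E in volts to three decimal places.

NO₃⁻/NO is the cathode (higher E°), I₂/I⁻ the anode: E°cell = +0.97 − (+0.54) = +0.43 V, n = 6.
Overall: 2 NO₃⁻(aq) + 8 H⁺(aq) + 6 I⁻(aq) → 2 NO(g) + 4 H₂O(l) + 3 I₂(s)
Q = P(NO)^2 / ([NO₃⁻]^2·[H⁺]^8·[I⁻]^6); log Q = 37.636.
E = E° − (0.0592/n) log Q = +0.43 − (0.0592/6)(37.636) = +0.059 V.

+0.059 V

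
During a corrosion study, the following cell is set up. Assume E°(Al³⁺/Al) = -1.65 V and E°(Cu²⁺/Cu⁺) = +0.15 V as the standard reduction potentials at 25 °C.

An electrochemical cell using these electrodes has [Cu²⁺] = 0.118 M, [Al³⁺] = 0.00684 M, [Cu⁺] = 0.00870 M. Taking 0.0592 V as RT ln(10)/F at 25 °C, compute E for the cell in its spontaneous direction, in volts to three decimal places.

Cu²⁺/Cu⁺ is the cathode (higher E°), Al³⁺/Al the anode: E°cell = +0.15 − (-1.65) = +1.80 V, n = 3.
Overall: 3 Cu²⁺(aq) + Al(s) → 3 Cu⁺(aq) + Al³⁺(aq)
Q = [Cu⁺]^3·[Al³⁺] / ([Cu²⁺]^3); log Q = -5.562.
E = E° − (0.0592/n) log Q = +1.80 − (0.0592/3)(-5.562) = +1.910 V.

+1.910 V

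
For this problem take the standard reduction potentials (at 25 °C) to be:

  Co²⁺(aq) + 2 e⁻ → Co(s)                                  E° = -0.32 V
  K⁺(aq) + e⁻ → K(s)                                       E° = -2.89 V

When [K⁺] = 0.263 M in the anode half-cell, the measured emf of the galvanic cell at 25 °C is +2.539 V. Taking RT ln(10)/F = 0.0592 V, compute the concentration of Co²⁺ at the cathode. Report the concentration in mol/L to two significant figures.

Co²⁺/Co is the cathode, K⁺/K the anode: E°cell = +2.57 V, n = 2.
Overall reaction: Co²⁺(aq) + 2 K(s) → Co(s) + 2 K⁺(aq); Q = [K⁺]^2/[Co²⁺]^1.
From E = E° − (0.0592/n) log Q: log Q = (E° − E)·n/0.0592 = (+2.57 − (+2.539))·2/0.0592 = 1.0473.
So 1·log[Co²⁺] = 2·log(0.263) − log Q = -1.1601 − (1.0473) = -2.2074; [Co²⁺] = 10^(-2.2074) ≈ 0.0062 M.

0.0062 M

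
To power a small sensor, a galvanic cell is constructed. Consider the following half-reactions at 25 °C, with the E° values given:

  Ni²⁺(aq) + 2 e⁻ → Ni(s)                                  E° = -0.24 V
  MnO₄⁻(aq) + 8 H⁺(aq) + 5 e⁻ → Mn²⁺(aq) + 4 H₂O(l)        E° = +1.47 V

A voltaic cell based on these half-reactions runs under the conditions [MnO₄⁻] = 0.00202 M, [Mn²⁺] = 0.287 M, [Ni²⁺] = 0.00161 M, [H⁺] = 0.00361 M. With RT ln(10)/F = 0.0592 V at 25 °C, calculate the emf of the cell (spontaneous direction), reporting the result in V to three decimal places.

+1.536 V

MnO₄⁻/Mn²⁺ is the cathode (higher E°), Ni²⁺/Ni the anode: E°cell = +1.47 − (-0.24) = +1.71 V, n = 10.
Overall: 2 MnO₄⁻(aq) + 16 H⁺(aq) + 5 Ni(s) → 2 Mn²⁺(aq) + 8 H₂O(l) + 5 Ni²⁺(aq)
Q = [Mn²⁺]^2·[Ni²⁺]^5 / ([MnO₄⁻]^2·[H⁺]^16); log Q = 29.419.
E = E° − (0.0592/n) log Q = +1.71 − (0.0592/10)(29.419) = +1.536 V.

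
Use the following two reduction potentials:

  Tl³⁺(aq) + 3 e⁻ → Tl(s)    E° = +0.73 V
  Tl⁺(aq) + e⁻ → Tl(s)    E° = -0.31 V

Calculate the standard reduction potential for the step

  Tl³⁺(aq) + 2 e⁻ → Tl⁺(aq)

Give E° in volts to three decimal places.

+1.250 V

Sequential free energies add, so n₃E°₃ = n₁E°₁ + n₂E°₂.
With n₃ = 3, and the known step contributing 1×(-0.31) V, the unknown satisfies 2·E° = 3×(+0.73) − 1×(-0.31) = +2.500.
E° = +2.500 / 2 = +1.250 V.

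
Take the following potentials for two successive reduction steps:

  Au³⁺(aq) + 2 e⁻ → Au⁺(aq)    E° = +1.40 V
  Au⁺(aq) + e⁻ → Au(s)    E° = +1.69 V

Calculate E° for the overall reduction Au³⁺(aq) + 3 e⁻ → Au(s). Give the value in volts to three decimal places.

+1.497 V

Standard free energies of sequential steps add: ΔG°₃ = ΔG°₁ + ΔG°₂, so n₃E°₃ = n₁E°₁ + n₂E°₂.
E°₃ = (2×+1.40 + 1×+1.69) / 3 = (+4.490) / 3 = +1.497 V.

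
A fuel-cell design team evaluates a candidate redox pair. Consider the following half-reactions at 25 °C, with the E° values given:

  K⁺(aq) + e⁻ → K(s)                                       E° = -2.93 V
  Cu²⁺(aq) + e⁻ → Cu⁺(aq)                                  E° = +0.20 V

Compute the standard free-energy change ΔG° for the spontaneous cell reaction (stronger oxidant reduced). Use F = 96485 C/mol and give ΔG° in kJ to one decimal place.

-302.0 kJ

Cu²⁺/Cu⁺ (E° = +0.20 V) is the cathode; K⁺/K (E° = -2.93 V) is the anode, so E°cell = +3.13 V.
Balancing electrons gives n = 1 (lcm of 1 and 1).
ΔG° = −nFE° = −(1)(96485)(+3.13) = -301,998 J = -302.0 kJ.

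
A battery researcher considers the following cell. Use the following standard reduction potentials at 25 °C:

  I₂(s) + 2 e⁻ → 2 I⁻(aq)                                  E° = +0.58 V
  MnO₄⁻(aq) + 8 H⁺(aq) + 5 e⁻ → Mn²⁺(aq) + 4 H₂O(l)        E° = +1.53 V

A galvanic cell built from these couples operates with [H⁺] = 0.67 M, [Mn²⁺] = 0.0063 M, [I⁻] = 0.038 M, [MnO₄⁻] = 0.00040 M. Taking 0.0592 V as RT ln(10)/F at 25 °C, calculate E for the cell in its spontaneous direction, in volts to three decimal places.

MnO₄⁻/Mn²⁺ is the cathode (higher E°), I₂/I⁻ the anode: E°cell = +1.53 − (+0.58) = +0.95 V, n = 10.
Overall: 2 MnO₄⁻(aq) + 16 H⁺(aq) + 10 I⁻(aq) → 2 Mn²⁺(aq) + 8 H₂O(l) + 5 I₂(s)
Q = [Mn²⁺]^2 / ([MnO₄⁻]^2·[H⁺]^16·[I⁻]^10); log Q = 19.380.
E = E° − (0.0592/n) log Q = +0.95 − (0.0592/10)(19.380) = +0.835 V.

+0.835 V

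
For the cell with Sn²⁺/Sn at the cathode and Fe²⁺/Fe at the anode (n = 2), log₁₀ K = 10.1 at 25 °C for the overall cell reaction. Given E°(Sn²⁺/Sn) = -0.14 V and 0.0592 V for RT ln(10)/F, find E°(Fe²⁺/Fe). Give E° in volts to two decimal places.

E°cell = (0.0592/n)·log K = (0.0592/2)(10.1) = +0.299 V.
Since Sn²⁺/Sn is the cathode and Fe²⁺/Fe the anode, E°cell = E°(Sn²⁺/Sn) − E°(Fe²⁺/Fe).
So E°(Fe²⁺/Fe) = E°(Sn²⁺/Sn) − E°cell = (-0.14) − (+0.299) = -0.44 V.

-0.44 V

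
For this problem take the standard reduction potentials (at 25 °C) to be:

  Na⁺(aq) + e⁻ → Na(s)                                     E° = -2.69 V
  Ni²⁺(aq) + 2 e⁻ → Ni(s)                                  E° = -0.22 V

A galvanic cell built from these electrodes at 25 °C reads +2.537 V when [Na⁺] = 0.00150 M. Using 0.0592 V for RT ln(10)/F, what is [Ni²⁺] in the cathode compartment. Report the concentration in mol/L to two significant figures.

0.00041 M

Ni²⁺/Ni is the cathode, Na⁺/Na the anode: E°cell = +2.47 V, n = 2.
Overall reaction: Ni²⁺(aq) + 2 Na(s) → Ni(s) + 2 Na⁺(aq); Q = [Na⁺]^2/[Ni²⁺]^1.
From E = E° − (0.0592/n) log Q: log Q = (E° − E)·n/0.0592 = (+2.47 − (+2.537))·2/0.0592 = -2.2635.
So 1·log[Ni²⁺] = 2·log(0.0015) − log Q = -5.6478 − (-2.2635) = -3.3843; [Ni²⁺] = 10^(-3.3843) ≈ 0.00041 M.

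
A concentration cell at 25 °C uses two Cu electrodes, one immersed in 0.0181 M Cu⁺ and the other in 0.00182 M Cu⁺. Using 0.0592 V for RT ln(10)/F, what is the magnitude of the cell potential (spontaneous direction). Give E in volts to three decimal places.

+0.059 V

For a concentration cell E°cell = 0. The 0.0181 M side is the cathode (reduction is favoured where [Cu⁺] is higher).
With n = 1, E = −(0.0592/1) log([Cu⁺]ₐₙ/[Cu⁺]꜀ₐₜ) = −(0.0592/1) log(0.00182/0.0181) = −(0.0592/1)(-0.998) = +0.059 V.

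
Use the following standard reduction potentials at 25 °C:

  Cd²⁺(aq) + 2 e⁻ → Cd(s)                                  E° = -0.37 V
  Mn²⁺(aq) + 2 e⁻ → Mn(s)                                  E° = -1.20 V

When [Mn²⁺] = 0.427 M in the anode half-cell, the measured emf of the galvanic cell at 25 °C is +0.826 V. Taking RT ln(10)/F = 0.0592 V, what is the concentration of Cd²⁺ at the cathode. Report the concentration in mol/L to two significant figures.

Cd²⁺/Cd is the cathode, Mn²⁺/Mn the anode: E°cell = +0.83 V, n = 2.
Overall reaction: Cd²⁺(aq) + Mn(s) → Cd(s) + Mn²⁺(aq); Q = [Mn²⁺]^1/[Cd²⁺]^1.
From E = E° − (0.0592/n) log Q: log Q = (E° − E)·n/0.0592 = (+0.83 − (+0.826))·2/0.0592 = 0.1351.
So 1·log[Cd²⁺] = 1·log(0.427) − log Q = -0.3696 − (0.1351) = -0.5047; [Cd²⁺] = 10^(-0.5047) ≈ 0.31 M.

0.31 M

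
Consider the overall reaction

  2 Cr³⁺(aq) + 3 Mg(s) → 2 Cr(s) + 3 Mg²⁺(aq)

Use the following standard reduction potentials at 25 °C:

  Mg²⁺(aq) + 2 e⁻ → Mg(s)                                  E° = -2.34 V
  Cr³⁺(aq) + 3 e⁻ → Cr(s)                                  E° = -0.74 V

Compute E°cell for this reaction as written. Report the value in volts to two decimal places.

+1.60 V

The Cr³⁺/Cr couple has the higher reduction potential, so it is the cathode; Mg²⁺/Mg is oxidised at the anode.
E°cell = E°(cathode) − E°(anode) = (-0.74) − (-2.34) = +1.60 V.
Since E°cell > 0, the reaction is spontaneous under standard conditions.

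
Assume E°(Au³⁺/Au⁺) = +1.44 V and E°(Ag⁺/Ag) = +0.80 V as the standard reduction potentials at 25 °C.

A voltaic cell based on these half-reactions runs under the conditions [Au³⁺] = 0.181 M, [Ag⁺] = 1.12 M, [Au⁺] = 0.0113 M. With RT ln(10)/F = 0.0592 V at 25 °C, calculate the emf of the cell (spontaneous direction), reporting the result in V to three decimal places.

Au³⁺/Au⁺ is the cathode (higher E°), Ag⁺/Ag the anode: E°cell = +1.44 − (+0.80) = +0.64 V, n = 2.
Overall: Au³⁺(aq) + 2 Ag(s) → Au⁺(aq) + 2 Ag⁺(aq)
Q = [Au⁺]·[Ag⁺]^2 / ([Au³⁺]); log Q = -1.106.
E = E° − (0.0592/n) log Q = +0.64 − (0.0592/2)(-1.106) = +0.673 V.

+0.673 V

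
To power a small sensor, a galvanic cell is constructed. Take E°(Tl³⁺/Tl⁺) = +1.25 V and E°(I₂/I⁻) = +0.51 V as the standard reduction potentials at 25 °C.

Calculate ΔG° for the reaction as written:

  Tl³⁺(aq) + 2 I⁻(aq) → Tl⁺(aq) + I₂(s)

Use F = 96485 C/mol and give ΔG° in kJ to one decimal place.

As written, Tl³⁺/Tl⁺ is reduced (cathode) and I₂/I⁻ is oxidised (anode), so E°cell = (+1.25) − (+0.51) = +0.74 V.
Balancing electrons gives n = 2.
ΔG° = −nFE° = −(2)(96485)(+0.74) = -142,798 J = -142.8 kJ.

-142.8 kJ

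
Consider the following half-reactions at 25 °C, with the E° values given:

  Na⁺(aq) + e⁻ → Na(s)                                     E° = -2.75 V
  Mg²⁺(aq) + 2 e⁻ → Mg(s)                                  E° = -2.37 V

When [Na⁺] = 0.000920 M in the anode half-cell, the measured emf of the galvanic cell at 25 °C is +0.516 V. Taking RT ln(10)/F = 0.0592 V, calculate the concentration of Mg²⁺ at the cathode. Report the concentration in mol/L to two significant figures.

0.033 M

Mg²⁺/Mg is the cathode, Na⁺/Na the anode: E°cell = +0.38 V, n = 2.
Overall reaction: Mg²⁺(aq) + 2 Na(s) → Mg(s) + 2 Na⁺(aq); Q = [Na⁺]^2/[Mg²⁺]^1.
From E = E° − (0.0592/n) log Q: log Q = (E° − E)·n/0.0592 = (+0.38 − (+0.516))·2/0.0592 = -4.5946.
So 1·log[Mg²⁺] = 2·log(0.00092) − log Q = -6.0724 − (-4.5946) = -1.4778; [Mg²⁺] = 10^(-1.4778) ≈ 0.033 M.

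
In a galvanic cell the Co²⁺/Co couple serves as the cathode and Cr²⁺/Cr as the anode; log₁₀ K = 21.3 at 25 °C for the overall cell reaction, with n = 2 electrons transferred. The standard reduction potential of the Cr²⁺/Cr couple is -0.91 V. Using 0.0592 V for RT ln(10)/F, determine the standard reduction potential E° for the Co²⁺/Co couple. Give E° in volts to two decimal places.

-0.28 V

E°cell = (0.0592/n)·log K = (0.0592/2)(21.3) = +0.630 V.
Since Co²⁺/Co is the cathode and Cr²⁺/Cr the anode, E°cell = E°(Co²⁺/Co) − E°(Cr²⁺/Cr).
So E°(Co²⁺/Co) = E°cell + E°(Cr²⁺/Cr) = +0.630 + (-0.91) = -0.28 V.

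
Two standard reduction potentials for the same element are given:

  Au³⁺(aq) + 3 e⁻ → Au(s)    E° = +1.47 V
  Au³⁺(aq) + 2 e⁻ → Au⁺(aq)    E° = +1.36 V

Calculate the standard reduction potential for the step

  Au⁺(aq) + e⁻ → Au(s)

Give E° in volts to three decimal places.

+1.690 V

Sequential free energies add, so n₃E°₃ = n₁E°₁ + n₂E°₂.
With n₃ = 3, and the known step contributing 2×(+1.36) V, the unknown satisfies 1·E° = 3×(+1.47) − 2×(+1.36) = +1.690.
E° = +1.690 / 1 = +1.690 V.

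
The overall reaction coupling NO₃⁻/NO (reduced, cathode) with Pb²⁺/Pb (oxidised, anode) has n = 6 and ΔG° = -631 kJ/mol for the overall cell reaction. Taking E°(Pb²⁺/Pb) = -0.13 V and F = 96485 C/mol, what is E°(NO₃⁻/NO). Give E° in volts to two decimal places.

+0.96 V

E°cell = −ΔG°/(nF) = −(-631×10³)/((6)(96485)) = +1.090 V.
Since NO₃⁻/NO is the cathode and Pb²⁺/Pb the anode, E°cell = E°(NO₃⁻/NO) − E°(Pb²⁺/Pb).
So E°(NO₃⁻/NO) = E°cell + E°(Pb²⁺/Pb) = +1.090 + (-0.13) = +0.96 V.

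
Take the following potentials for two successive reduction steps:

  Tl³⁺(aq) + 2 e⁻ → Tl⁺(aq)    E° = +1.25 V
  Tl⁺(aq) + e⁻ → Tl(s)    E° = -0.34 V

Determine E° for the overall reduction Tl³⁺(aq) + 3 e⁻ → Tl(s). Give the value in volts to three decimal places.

+0.720 V

Adding the free-energy changes (−nFE°) of the two steps gives −n₃FE°₃ = −n₁FE°₁ − n₂FE°₂.
E°₃ = (2×+1.25 + 1×-0.34) / 3 = (+2.160) / 3 = +0.720 V.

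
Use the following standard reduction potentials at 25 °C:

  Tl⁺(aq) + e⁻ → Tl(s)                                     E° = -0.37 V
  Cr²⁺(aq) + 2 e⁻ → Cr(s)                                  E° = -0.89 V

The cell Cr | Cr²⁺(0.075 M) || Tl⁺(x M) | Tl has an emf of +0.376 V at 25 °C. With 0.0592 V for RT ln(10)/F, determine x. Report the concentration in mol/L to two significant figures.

0.0010 M

Tl⁺/Tl is the cathode, Cr²⁺/Cr the anode: E°cell = +0.52 V, n = 2.
Overall reaction: 2 Tl⁺(aq) + Cr(s) → 2 Tl(s) + Cr²⁺(aq); Q = [Cr²⁺]^1/[Tl⁺]^2.
From E = E° − (0.0592/n) log Q: log Q = (E° − E)·n/0.0592 = (+0.52 − (+0.376))·2/0.0592 = 4.8649.
So 2·log[Tl⁺] = 1·log(0.075) − log Q = -1.1249 − (4.8649) = -5.9898; log[Tl⁺] = -5.9898 / 2 = -2.9949; [Tl⁺] = 10^(-2.9949) ≈ 0.0010 M.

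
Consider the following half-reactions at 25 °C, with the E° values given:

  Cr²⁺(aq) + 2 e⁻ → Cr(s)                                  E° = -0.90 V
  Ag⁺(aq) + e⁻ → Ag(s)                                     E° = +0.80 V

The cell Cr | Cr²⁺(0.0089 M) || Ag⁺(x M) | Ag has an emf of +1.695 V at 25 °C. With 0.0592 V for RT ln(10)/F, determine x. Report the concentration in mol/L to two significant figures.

0.078 M

Ag⁺/Ag is the cathode, Cr²⁺/Cr the anode: E°cell = +1.70 V, n = 2.
Overall reaction: 2 Ag⁺(aq) + Cr(s) → 2 Ag(s) + Cr²⁺(aq); Q = [Cr²⁺]^1/[Ag⁺]^2.
From E = E° − (0.0592/n) log Q: log Q = (E° − E)·n/0.0592 = (+1.70 − (+1.695))·2/0.0592 = 0.1689.
So 2·log[Ag⁺] = 1·log(0.0089) − log Q = -2.0506 − (0.1689) = -2.2195; log[Ag⁺] = -2.2195 / 2 = -1.1098; [Ag⁺] = 10^(-1.1098) ≈ 0.078 M.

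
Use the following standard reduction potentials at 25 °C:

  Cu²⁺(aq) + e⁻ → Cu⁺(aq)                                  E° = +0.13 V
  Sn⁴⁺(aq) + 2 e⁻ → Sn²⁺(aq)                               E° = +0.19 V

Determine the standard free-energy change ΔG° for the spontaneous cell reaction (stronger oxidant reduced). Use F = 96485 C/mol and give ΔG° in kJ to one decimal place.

Sn⁴⁺/Sn²⁺ (E° = +0.19 V) is the cathode; Cu²⁺/Cu⁺ (E° = +0.13 V) is the anode, so E°cell = +0.06 V.
Balancing electrons gives n = 2 (lcm of 2 and 1).
ΔG° = −nFE° = −(2)(96485)(+0.06) = -11,578 J = -11.6 kJ.

-11.6 kJ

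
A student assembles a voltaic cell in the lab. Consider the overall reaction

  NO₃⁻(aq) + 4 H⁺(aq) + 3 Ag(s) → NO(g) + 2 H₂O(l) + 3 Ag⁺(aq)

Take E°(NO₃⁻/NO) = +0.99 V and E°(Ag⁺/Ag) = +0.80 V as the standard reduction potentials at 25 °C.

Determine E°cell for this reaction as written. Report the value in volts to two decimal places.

+0.19 V

The NO₃⁻/NO couple has the higher reduction potential, so it is the cathode; Ag⁺/Ag is oxidised at the anode.
E°cell = E°(cathode) − E°(anode) = (+0.99) − (+0.80) = +0.19 V.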